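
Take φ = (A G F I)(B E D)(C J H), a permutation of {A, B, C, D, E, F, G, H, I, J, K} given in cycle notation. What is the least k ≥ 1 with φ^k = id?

The cycle type of φ is (4, 3, 3, 1).
Since disjoint cycles commute, ord(φ) = lcm(4, 3, 3) = 12.

12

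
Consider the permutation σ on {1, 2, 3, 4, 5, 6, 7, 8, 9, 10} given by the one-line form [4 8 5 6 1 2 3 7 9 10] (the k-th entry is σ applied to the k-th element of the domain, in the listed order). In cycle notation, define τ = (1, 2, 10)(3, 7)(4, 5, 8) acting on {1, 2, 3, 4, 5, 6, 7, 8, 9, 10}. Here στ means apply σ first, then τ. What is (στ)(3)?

8

σ(3) = 5, then τ(5) = 8; composing gives (στ)(3) = 8.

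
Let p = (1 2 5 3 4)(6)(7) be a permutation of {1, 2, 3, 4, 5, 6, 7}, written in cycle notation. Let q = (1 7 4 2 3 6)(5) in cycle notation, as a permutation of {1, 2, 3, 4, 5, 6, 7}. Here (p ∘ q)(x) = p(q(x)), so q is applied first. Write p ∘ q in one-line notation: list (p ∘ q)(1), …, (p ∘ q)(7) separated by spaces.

7 4 6 5 3 2 1

(p ∘ q)(x) = p(q(x)). Computing each image: p(q(1)) = p(7) = 7, p(q(2)) = p(3) = 4, p(q(3)) = p(6) = 6, p(q(4)) = p(2) = 5, p(q(5)) = p(5) = 3, p(q(6)) = p(1) = 2, p(q(7)) = p(4) = 1.
Hence p ∘ q = [7 4 6 5 3 2 1].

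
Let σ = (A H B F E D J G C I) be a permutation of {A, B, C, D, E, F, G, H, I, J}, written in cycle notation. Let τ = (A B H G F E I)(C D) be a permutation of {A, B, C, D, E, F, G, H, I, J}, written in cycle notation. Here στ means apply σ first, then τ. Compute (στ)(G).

D

σ(G) = C, then τ(C) = D; composing gives (στ)(G) = D.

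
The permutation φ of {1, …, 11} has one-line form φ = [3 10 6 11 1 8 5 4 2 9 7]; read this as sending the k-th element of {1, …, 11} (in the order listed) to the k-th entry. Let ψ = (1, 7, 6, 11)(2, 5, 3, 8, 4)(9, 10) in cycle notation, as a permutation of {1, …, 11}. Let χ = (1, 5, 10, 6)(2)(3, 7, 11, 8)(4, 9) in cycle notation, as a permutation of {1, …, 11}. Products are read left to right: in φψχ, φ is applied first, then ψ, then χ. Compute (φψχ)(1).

(φψχ)(1) = χ(ψ(φ(1))). φ(1) = 3, then ψ(3) = 8, then χ(8) = 3, so the result is 3.

3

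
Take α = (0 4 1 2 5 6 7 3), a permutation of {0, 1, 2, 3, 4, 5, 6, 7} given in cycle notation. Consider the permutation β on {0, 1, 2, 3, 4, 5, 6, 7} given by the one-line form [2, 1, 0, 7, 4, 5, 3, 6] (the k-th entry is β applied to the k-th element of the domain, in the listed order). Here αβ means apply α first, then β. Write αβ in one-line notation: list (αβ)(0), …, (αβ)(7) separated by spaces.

4 0 5 2 1 3 6 7

For each element, apply α then β: 0 → 4 → 4; 1 → 2 → 0; 2 → 5 → 5; 3 → 0 → 2; 4 → 1 → 1; 5 → 6 → 3; 6 → 7 → 6; 7 → 3 → 7.
Collecting the images, αβ = [4 0 5 2 1 3 6 7].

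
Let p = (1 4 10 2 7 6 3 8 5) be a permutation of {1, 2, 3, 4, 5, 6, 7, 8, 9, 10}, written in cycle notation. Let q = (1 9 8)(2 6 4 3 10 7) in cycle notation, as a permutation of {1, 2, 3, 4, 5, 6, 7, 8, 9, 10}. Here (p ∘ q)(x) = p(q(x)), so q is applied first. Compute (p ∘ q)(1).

First apply q: q(1) = 9, then p(9) = 9. Thus (p ∘ q)(1) = 9.

9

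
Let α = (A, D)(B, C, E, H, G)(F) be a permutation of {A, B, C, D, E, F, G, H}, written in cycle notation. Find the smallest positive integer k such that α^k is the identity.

10

The disjoint cycles have lengths 5, 2, 1.
The order of α is the least common multiple of its cycle lengths: lcm(5, 2) = 10.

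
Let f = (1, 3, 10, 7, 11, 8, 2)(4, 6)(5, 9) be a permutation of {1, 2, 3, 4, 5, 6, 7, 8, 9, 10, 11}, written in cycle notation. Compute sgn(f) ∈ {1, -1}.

1

The cycle lengths are 7, 2, 2.
A cycle is odd iff its length is even; f has 2 even-length cycles, so sgn(f) = (−1)^2 and f is even.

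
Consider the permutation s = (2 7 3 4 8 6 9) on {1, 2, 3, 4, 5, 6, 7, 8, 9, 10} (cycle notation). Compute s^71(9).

9 lies in the 7-cycle (2 7 3 4 8 6 9).
Since the cycle has length 7, s^71 acts on it the same as s^1 (71 mod 7 = 1).
Stepping 1 place around the cycle: 9 → 2.

2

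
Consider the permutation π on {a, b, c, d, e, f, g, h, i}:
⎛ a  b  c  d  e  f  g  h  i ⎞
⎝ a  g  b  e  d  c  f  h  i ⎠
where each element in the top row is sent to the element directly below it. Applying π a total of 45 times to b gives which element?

Tracing b → g → … returns to b after 4 steps, so b lies in a 4-cycle (b g f c).
Since the cycle has length 4, π^45 acts on it the same as π^1 (45 mod 4 = 1).
Stepping 1 place around the cycle: b → g.

g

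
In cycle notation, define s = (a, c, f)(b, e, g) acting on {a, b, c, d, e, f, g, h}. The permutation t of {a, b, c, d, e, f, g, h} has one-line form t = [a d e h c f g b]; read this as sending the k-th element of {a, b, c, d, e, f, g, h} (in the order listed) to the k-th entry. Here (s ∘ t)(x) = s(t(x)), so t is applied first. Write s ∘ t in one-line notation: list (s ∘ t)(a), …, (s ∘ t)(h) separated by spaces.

For each element, apply t then s: a → a → c; b → d → d; c → e → g; d → h → h; e → c → f; f → f → a; g → g → b; h → b → e.
Collecting the images, s ∘ t = [c d g h f a b e].

c d g h f a b e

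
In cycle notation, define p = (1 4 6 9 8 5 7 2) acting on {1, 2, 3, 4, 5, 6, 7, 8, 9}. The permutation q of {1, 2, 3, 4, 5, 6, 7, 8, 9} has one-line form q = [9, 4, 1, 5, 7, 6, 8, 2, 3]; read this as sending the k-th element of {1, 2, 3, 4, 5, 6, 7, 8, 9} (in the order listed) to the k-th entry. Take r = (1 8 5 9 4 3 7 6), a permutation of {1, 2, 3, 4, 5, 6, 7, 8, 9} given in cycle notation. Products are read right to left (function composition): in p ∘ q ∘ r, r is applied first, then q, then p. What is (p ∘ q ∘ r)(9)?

7

Apply the permutations in order: r(9) = 4, then q(4) = 5, then p(5) = 7. So (p ∘ q ∘ r)(9) = 7.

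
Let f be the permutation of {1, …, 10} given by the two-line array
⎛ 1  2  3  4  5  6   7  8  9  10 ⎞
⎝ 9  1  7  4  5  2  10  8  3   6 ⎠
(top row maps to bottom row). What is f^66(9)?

Tracing 9 → 3 → … returns to 9 after 7 steps, so 9 lies in a 7-cycle (1, 9, 3, 7, 10, 6, 2).
Powers repeat with period 7 on this cycle, and 66 mod 7 = 3, so f^66(9) = f^3(9).
Stepping 3 places around the cycle: 9 → 3 → 7 → 10.

10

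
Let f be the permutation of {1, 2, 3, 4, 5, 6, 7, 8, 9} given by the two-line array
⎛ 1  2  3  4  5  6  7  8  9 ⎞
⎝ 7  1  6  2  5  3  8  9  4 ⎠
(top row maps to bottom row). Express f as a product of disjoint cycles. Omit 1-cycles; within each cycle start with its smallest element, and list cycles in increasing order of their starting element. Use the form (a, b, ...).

From 1: 1 → 7 → 8 → 9 → 4 → 2 → 1, closing the cycle (1, 7, 8, 9, 4, 2).
Repeating from the next unused element and collecting all non-trivial cycles gives (1, 7, 8, 9, 4, 2)(3, 6).

(1, 7, 8, 9, 4, 2)(3, 6)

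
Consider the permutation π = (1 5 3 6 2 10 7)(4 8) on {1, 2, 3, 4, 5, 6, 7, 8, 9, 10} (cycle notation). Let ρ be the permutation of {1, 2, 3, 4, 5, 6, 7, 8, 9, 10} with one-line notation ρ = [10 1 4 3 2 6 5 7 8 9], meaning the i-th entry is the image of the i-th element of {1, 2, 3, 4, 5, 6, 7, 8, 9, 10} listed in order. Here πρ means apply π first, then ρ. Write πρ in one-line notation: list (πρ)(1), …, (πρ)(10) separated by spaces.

(πρ)(x) = ρ(π(x)). Computing each image: ρ(π(1)) = ρ(5) = 2, ρ(π(2)) = ρ(10) = 9, ρ(π(3)) = ρ(6) = 6, ρ(π(4)) = ρ(8) = 7, ρ(π(5)) = ρ(3) = 4, ρ(π(6)) = ρ(2) = 1, ρ(π(7)) = ρ(1) = 10, ρ(π(8)) = ρ(4) = 3, ρ(π(9)) = ρ(9) = 8, ρ(π(10)) = ρ(7) = 5.
Hence πρ = [2 9 6 7 4 1 10 3 8 5].

2 9 6 7 4 1 10 3 8 5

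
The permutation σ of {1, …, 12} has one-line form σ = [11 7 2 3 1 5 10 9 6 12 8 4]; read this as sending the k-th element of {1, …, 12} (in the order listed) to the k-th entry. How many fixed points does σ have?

0

No element satisfies σ(x) = x, so there are 0 fixed points.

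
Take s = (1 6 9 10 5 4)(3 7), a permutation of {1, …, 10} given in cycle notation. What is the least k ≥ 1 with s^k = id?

The cycle type of s is (6, 2, 1, 1).
The order of s is the least common multiple of its cycle lengths: lcm(6, 2) = 6.

6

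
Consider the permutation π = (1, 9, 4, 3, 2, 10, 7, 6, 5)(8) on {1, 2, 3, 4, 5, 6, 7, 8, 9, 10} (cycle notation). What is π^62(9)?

1

9 lies in the 9-cycle (1, 9, 4, 3, 2, 10, 7, 6, 5).
Powers repeat with period 9 on this cycle, and 62 mod 9 = 8, so π^62(9) = π^8(9).
Advancing 8 steps from 9: 9 → 4 → 3 → 2 → 10 → 7 → 6 → 5 → 1.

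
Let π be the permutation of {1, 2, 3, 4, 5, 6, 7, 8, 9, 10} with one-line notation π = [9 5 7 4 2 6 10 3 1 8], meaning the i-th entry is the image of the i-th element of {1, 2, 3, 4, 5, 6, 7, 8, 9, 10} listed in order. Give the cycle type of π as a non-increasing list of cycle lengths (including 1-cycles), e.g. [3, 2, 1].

The disjoint cycles are (1, 9)(2, 5)(3, 7, 10, 8)(4)(6), with lengths 4, 2, 2, 1, 1 in non-increasing order.

[4, 2, 2, 1, 1]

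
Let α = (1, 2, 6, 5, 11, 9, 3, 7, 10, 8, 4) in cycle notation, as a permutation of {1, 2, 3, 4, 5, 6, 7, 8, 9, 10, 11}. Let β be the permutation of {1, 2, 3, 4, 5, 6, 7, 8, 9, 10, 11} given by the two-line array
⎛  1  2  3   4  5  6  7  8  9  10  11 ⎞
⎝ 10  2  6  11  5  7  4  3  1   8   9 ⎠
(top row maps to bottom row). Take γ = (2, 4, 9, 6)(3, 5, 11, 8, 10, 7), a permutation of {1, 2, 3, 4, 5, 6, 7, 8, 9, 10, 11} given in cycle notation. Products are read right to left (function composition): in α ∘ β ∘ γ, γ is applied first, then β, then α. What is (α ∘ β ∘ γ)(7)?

5

(α ∘ β ∘ γ)(7) = α(β(γ(7))). γ(7) = 3, then β(3) = 6, then α(6) = 5, so the result is 5.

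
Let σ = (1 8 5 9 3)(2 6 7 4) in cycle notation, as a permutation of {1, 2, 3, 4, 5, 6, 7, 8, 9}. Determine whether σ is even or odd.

The cycle lengths are 5, 4.
A cycle of length ℓ contributes ℓ−1 transpositions, so σ is a product of 4 + 3 = 7 transpositions — odd.

odd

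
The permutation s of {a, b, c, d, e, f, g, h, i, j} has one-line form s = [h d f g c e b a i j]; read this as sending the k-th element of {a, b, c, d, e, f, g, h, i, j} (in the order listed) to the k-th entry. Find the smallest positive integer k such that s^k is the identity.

6

The disjoint-cycle form of s has cycle lengths 3, 3, 2, 1, 1.
The order is lcm(3, 3, 2) = 6.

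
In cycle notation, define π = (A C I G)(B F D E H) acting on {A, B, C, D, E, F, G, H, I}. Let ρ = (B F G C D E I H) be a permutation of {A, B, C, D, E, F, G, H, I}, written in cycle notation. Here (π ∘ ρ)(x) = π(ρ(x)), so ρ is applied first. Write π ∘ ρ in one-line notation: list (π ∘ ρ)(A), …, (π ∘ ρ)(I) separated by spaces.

(π ∘ ρ)(x) = π(ρ(x)). Computing each image: π(ρ(A)) = π(A) = C, π(ρ(B)) = π(F) = D, π(ρ(C)) = π(D) = E, π(ρ(D)) = π(E) = H, π(ρ(E)) = π(I) = G, π(ρ(F)) = π(G) = A, π(ρ(G)) = π(C) = I, π(ρ(H)) = π(B) = F, π(ρ(I)) = π(H) = B.
Hence π ∘ ρ = [C D E H G A I F B].

C D E H G A I F B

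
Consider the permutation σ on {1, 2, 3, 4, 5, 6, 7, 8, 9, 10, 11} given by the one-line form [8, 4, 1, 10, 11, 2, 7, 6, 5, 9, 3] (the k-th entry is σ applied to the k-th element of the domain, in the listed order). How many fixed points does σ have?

The fixed points (elements with σ(x) = x) are {7}, so there is 1.

1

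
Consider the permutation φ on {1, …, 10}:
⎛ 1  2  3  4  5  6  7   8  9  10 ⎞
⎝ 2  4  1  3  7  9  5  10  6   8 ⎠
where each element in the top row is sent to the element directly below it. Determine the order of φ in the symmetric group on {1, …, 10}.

The disjoint-cycle form of φ has cycle lengths 4, 2, 2, 2.
Since disjoint cycles commute, ord(φ) = lcm(4, 2, 2, 2) = 4.

4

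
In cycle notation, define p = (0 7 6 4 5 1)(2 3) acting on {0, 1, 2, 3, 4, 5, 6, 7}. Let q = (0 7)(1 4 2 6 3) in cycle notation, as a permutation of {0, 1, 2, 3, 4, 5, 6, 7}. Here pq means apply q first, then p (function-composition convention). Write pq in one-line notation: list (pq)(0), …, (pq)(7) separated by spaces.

6 5 4 0 3 1 2 7

(pq)(x) = p(q(x)). Computing each image: p(q(0)) = p(7) = 6, p(q(1)) = p(4) = 5, p(q(2)) = p(6) = 4, p(q(3)) = p(1) = 0, p(q(4)) = p(2) = 3, p(q(5)) = p(5) = 1, p(q(6)) = p(3) = 2, p(q(7)) = p(0) = 7.
Hence pq = [6 5 4 0 3 1 2 7].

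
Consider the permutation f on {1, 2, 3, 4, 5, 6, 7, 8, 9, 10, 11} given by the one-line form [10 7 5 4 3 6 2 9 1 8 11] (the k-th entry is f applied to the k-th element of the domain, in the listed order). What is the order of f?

4

The disjoint-cycle form of f has cycle lengths 4, 2, 2, 1, 1, 1.
Since disjoint cycles commute, ord(f) = lcm(4, 2, 2) = 4.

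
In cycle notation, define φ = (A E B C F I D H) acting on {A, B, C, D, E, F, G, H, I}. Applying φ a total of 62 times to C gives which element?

E

C lies in the 8-cycle (A E B C F I D H).
Powers repeat with period 8 on this cycle, and 62 mod 8 = 6, so φ^62(C) = φ^6(C).
Advancing 6 steps from C: C → F → I → D → H → A → E.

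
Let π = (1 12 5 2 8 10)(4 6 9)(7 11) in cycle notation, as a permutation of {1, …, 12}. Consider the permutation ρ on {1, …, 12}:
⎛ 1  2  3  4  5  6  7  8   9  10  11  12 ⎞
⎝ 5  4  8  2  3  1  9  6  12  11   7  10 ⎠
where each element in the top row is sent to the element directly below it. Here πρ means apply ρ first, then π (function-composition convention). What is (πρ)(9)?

5

First apply ρ: ρ(9) = 12, then π(12) = 5. Thus (πρ)(9) = 5.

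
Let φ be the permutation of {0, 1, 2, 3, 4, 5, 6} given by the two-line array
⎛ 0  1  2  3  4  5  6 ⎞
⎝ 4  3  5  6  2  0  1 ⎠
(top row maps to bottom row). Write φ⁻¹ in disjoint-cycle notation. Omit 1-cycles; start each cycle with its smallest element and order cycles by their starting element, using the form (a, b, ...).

The cycle decomposition of φ is (0, 4, 2, 5)(1, 3, 6).
Reversing each cycle (and rotating so the smallest element leads) gives φ⁻¹ = (0, 5, 2, 4)(1, 6, 3).

(0, 5, 2, 4)(1, 6, 3)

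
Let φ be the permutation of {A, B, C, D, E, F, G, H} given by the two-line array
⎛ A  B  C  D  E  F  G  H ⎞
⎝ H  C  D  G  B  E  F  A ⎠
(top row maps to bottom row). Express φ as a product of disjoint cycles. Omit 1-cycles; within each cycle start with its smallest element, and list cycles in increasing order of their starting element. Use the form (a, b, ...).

(A, H)(B, C, D, G, F, E)

Start at A and follow images: A → H → A, giving the cycle (A, H).
Continuing from each remaining unvisited element yields (A, H)(B, C, D, G, F, E).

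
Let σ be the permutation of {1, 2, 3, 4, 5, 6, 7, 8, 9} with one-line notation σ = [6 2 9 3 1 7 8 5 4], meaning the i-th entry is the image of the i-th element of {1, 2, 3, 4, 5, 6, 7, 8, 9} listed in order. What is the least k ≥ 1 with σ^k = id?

15

Decomposing into disjoint cycles gives cycle lengths 5, 3, 1.
The order is lcm(5, 3) = 15.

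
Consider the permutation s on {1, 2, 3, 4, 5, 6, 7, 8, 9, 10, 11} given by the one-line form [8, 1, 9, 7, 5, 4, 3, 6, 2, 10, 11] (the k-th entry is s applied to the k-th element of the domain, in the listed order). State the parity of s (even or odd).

odd

In disjoint-cycle form the cycle lengths are 8, 1, 1, 1.
A cycle is odd iff its length is even; s has 1 even-length cycle, so sgn(s) = (−1)^1 and s is odd.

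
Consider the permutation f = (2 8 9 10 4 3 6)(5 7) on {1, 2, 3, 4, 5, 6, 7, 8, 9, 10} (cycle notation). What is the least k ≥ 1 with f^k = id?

The cycle type of f is (7, 2, 1).
The order is lcm(7, 2) = 14.

14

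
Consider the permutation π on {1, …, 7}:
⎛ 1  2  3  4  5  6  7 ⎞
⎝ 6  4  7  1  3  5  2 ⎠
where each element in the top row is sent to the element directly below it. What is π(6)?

The entry below 6 in the array is 5, so π(6) = 5.

5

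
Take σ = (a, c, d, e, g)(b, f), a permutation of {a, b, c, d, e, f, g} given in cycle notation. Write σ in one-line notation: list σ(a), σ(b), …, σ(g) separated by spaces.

Each element maps to the next entry in its cycle (wrapping to the front): a→c, b→f, c→d, d→e, e→g, f→b, g→a.
Listing these in domain order gives c f d e g b a.

c f d e g b a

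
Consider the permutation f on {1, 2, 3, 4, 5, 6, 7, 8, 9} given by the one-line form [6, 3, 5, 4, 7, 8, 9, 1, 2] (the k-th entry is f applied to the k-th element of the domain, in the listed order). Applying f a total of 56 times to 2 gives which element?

Tracing 2 → 3 → … returns to 2 after 5 steps, so 2 lies in a 5-cycle (2 3 5 7 9).
On a 5-cycle, f^5 is the identity, so f^56 = f^1 there (56 ≡ 1 mod 5).
Advancing 1 step from 2: 2 → 3.

3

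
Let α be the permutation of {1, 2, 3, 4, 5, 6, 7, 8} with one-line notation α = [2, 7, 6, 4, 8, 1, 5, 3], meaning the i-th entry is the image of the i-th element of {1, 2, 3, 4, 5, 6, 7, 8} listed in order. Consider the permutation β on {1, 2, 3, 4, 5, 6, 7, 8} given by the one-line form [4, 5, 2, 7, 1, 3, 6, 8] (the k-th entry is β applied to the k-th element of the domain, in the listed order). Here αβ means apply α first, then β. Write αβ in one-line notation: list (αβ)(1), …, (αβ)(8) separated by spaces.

5 6 3 7 8 4 1 2

For each element, apply α then β: 1 → 2 → 5; 2 → 7 → 6; 3 → 6 → 3; 4 → 4 → 7; 5 → 8 → 8; 6 → 1 → 4; 7 → 5 → 1; 8 → 3 → 2.
Collecting the images, αβ = [5 6 3 7 8 4 1 2].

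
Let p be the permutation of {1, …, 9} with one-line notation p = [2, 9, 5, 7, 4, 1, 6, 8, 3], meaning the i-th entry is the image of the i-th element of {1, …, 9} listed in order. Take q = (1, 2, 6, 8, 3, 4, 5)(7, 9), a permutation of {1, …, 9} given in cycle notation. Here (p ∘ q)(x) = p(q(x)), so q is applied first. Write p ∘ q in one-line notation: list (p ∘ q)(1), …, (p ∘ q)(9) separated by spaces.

9 1 7 4 2 8 3 5 6

For each element, apply q then p: 1 → 2 → 9; 2 → 6 → 1; 3 → 4 → 7; 4 → 5 → 4; 5 → 1 → 2; 6 → 8 → 8; 7 → 9 → 3; 8 → 3 → 5; 9 → 7 → 6.
So p ∘ q in one-line form is 9 1 7 4 2 8 3 5 6.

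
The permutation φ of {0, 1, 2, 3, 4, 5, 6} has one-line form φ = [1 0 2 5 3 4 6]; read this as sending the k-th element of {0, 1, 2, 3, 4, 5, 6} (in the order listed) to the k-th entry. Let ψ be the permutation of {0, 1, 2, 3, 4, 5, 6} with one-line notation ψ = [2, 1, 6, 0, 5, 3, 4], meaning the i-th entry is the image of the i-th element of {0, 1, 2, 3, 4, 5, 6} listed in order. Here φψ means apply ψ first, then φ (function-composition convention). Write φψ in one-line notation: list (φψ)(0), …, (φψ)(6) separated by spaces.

2 0 6 1 4 5 3

(φψ)(x) = φ(ψ(x)). Computing each image: φ(ψ(0)) = φ(2) = 2, φ(ψ(1)) = φ(1) = 0, φ(ψ(2)) = φ(6) = 6, φ(ψ(3)) = φ(0) = 1, φ(ψ(4)) = φ(5) = 4, φ(ψ(5)) = φ(3) = 5, φ(ψ(6)) = φ(4) = 3.
Hence φψ = [2 0 6 1 4 5 3].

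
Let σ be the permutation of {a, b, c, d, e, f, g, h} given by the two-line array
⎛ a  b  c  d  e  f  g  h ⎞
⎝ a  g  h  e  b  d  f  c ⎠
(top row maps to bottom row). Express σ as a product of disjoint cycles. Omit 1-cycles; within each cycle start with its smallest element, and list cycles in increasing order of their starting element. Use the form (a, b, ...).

Iterating σ from b gives b → g → f → d → e → b; that is the 5-cycle (b, g, f, d, e).
Repeating from the next unused element and collecting all non-trivial cycles gives (b, g, f, d, e)(c, h).

(b, g, f, d, e)(c, h)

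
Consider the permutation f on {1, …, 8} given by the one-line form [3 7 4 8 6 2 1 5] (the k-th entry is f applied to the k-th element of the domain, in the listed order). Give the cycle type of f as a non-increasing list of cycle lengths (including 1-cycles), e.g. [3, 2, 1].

[8]

The disjoint cycles are (1 3 4 8 5 6 2 7), with lengths 8 in non-increasing order.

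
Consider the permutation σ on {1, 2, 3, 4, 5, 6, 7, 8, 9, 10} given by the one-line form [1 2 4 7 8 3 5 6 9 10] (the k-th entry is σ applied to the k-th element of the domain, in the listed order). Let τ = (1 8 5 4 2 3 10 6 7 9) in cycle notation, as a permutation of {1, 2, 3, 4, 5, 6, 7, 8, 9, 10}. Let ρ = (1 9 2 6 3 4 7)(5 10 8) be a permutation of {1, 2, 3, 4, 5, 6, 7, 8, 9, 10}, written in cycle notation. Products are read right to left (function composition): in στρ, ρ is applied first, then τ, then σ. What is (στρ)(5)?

3

Chase 5: ρ(5) = 10; τ(10) = 6; σ(6) = 3. Hence (στρ)(5) = 3.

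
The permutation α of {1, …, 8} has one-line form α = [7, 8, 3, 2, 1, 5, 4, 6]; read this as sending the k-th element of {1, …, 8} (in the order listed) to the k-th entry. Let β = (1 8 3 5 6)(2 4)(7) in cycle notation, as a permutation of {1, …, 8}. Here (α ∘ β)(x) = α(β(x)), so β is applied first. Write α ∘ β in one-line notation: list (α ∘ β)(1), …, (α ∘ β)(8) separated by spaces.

Chase each element through β then α: 1 → 8 → 6; 2 → 4 → 2; 3 → 5 → 1; 4 → 2 → 8; 5 → 6 → 5; 6 → 1 → 7; 7 → 7 → 4; 8 → 3 → 3.
So α ∘ β in one-line form is 6 2 1 8 5 7 4 3.

6 2 1 8 5 7 4 3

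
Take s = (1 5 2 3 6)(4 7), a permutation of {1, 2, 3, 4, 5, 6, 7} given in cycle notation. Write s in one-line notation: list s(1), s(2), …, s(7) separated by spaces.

5 3 6 7 2 1 4

Image by image: 1↦5, 2↦3, 3↦6, 4↦7, 5↦2, 6↦1, 7↦4.
Listing these in domain order gives 5 3 6 7 2 1 4.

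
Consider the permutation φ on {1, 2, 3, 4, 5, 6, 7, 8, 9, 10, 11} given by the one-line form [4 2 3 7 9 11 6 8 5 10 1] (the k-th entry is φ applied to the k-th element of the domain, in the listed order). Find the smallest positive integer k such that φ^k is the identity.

10

The disjoint-cycle form of φ has cycle lengths 5, 2, 1, 1, 1, 1.
The order is lcm(5, 2) = 10.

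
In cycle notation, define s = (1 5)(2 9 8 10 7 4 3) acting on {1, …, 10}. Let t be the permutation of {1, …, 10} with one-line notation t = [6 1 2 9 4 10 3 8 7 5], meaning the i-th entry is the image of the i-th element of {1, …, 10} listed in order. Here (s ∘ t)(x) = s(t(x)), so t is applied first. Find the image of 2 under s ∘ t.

5

t(2) = 1, then s(1) = 5; composing gives (s ∘ t)(2) = 5.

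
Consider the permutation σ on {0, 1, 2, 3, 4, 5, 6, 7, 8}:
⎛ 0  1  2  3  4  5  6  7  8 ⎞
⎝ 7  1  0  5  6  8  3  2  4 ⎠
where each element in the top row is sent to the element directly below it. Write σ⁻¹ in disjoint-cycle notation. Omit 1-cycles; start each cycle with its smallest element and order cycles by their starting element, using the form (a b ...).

(0 2 7)(3 6 4 8 5)

First write σ in disjoint cycles: (0 7 2)(3 5 8 4 6).
Reversing each cycle (and rotating so the smallest element leads) gives σ⁻¹ = (0 2 7)(3 6 4 8 5).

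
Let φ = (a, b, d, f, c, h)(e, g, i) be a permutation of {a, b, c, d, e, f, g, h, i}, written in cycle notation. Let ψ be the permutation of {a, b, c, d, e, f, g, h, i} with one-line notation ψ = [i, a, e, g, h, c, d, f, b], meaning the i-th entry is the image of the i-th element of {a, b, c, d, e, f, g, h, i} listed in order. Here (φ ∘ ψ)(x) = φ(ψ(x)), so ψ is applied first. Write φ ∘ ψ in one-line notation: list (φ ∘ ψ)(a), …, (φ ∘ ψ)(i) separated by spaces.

For each element, apply ψ then φ: a → i → e; b → a → b; c → e → g; d → g → i; e → h → a; f → c → h; g → d → f; h → f → c; i → b → d.
So φ ∘ ψ in one-line form is e b g i a h f c d.

e b g i a h f c d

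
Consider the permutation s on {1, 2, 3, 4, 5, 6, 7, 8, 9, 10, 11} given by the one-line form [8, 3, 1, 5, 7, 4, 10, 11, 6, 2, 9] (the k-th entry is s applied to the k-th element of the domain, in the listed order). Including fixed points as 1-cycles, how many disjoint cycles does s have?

1

The cycle decomposition is (1, 8, 11, 9, 6, 4, 5, 7, 10, 2, 3), which has 1 cycle (counting 1-cycles).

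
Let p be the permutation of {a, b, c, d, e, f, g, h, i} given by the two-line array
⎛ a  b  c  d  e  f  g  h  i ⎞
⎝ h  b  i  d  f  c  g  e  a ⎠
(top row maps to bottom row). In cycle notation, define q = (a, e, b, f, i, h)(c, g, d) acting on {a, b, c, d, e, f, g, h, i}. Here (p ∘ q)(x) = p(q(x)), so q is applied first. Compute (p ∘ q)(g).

d

q(g) = d, then p(d) = d; composing gives (p ∘ q)(g) = d.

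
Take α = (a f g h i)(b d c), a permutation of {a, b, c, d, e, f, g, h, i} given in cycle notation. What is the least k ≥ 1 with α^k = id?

15

The cycle type of α is (5, 3, 1).
The order of α is the least common multiple of its cycle lengths: lcm(5, 3) = 15.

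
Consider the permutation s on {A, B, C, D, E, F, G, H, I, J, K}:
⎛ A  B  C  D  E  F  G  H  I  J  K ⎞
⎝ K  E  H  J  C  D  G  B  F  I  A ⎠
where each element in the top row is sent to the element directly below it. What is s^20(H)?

Tracing H → B → … returns to H after 4 steps, so H lies in a 4-cycle (B, E, C, H).
Powers repeat with period 4 on this cycle, and 20 mod 4 = 0, so s^20(H) = s^0(H).
So s^20(H) = H.

H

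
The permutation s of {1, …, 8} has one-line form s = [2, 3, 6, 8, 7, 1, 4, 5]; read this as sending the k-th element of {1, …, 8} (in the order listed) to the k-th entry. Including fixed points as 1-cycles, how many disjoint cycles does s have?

2

The cycle decomposition is (1 2 3 6)(4 8 5 7), which has 2 cycles (counting 1-cycles).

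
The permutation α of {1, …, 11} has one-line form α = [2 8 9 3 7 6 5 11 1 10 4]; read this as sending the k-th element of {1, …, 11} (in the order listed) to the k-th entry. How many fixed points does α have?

2

The fixed points (elements with α(x) = x) are {6, 10}, so there are 2.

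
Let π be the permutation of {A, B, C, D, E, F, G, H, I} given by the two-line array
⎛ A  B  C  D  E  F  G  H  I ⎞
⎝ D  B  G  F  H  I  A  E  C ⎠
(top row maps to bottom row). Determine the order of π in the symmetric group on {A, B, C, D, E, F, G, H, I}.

Decomposing into disjoint cycles gives cycle lengths 6, 2, 1.
Since disjoint cycles commute, ord(π) = lcm(6, 2) = 6.

6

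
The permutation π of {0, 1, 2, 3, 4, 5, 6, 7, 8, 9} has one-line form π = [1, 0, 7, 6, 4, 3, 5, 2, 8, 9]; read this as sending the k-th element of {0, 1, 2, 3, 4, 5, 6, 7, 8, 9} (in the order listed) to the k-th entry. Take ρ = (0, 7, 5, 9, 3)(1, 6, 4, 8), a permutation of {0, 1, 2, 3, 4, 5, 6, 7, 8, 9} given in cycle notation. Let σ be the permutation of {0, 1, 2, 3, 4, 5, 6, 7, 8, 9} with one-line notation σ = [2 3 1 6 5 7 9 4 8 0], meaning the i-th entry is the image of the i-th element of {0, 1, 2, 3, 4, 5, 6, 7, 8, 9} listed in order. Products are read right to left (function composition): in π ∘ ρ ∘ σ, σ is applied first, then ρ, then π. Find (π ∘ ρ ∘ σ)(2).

(π ∘ ρ ∘ σ)(2) = π(ρ(σ(2))). σ(2) = 1, then ρ(1) = 6, then π(6) = 5, so the result is 5.

5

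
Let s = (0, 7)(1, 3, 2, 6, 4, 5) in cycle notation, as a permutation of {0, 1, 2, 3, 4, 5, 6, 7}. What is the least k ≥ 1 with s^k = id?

6

The cycle type of s is (6, 2).
Since disjoint cycles commute, ord(s) = lcm(6, 2) = 6.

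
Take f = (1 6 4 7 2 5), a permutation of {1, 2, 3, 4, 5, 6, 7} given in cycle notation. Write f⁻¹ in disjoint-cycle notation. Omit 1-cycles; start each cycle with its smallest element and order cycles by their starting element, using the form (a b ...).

(1 5 2 7 4 6)

If f sends a → b within a cycle, f⁻¹ sends b → a; equivalently, reverse each cycle.
Reversing each cycle of f and rotating so the smallest element leads gives (1 5 2 7 4 6).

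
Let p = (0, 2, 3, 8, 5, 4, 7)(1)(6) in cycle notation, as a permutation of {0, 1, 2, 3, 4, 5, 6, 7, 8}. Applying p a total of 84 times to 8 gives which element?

8

8 lies in the 7-cycle (0, 2, 3, 8, 5, 4, 7).
Powers repeat with period 7 on this cycle, and 84 mod 7 = 0, so p^84(8) = p^0(8).
So p^84(8) = 8.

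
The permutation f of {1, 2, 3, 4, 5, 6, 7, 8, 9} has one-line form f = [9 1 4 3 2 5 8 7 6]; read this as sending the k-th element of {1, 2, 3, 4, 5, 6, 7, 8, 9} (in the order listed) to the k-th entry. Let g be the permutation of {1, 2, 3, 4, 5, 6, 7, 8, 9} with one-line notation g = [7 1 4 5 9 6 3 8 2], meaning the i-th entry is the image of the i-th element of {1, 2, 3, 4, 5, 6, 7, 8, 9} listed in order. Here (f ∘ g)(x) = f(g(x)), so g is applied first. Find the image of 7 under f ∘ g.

4

g(7) = 3, then f(3) = 4; composing gives (f ∘ g)(7) = 4.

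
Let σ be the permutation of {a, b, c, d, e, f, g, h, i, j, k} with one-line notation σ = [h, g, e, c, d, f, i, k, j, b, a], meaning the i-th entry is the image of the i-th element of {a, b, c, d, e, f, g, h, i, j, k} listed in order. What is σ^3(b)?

Tracing b → g → … returns to b after 4 steps, so b lies in a 4-cycle (b, g, i, j).
Stepping 3 places around the cycle: b → g → i → j.

j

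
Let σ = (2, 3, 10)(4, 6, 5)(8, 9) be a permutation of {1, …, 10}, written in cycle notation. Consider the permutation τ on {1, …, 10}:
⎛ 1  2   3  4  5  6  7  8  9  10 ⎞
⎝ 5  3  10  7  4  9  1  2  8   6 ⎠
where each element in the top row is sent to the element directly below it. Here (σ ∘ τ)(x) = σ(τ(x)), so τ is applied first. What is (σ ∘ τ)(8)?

τ(8) = 2, then σ(2) = 3; composing gives (σ ∘ τ)(8) = 3.

3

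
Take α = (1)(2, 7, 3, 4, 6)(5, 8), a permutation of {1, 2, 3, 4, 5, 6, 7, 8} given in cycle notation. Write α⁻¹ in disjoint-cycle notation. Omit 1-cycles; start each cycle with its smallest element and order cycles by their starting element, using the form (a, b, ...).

(2, 6, 4, 3, 7)(5, 8)

If α sends a → b within a cycle, α⁻¹ sends b → a; equivalently, reverse each cycle.
Reversing each cycle of α and rotating so the smallest element leads gives (2, 6, 4, 3, 7)(5, 8).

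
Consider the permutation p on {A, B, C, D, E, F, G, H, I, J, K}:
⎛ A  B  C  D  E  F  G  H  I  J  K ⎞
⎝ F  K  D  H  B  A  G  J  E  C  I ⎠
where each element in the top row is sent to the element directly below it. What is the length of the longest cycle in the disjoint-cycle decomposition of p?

Decomposing into disjoint cycles gives (A F)(B K I E)(C D H J); the longest has length 4.

4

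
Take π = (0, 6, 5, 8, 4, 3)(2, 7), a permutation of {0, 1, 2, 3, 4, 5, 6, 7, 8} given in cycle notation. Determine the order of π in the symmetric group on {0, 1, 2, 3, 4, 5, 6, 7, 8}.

6

The disjoint cycles have lengths 6, 2, 1.
The order of π is the least common multiple of its cycle lengths: lcm(6, 2) = 6.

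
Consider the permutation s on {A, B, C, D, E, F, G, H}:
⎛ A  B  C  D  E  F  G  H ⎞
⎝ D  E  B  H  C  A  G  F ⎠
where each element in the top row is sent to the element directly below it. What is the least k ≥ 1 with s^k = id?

Decomposing into disjoint cycles gives cycle lengths 4, 3, 1.
The order of s is the least common multiple of its cycle lengths: lcm(4, 3) = 12.

12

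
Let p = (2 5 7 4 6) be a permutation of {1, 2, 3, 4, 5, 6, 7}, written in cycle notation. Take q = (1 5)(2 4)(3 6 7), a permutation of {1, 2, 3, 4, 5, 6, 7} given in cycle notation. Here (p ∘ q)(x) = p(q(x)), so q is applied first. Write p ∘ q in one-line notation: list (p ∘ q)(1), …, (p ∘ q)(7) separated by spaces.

7 6 2 5 1 4 3

(p ∘ q)(x) = p(q(x)). Computing each image: p(q(1)) = p(5) = 7, p(q(2)) = p(4) = 6, p(q(3)) = p(6) = 2, p(q(4)) = p(2) = 5, p(q(5)) = p(1) = 1, p(q(6)) = p(7) = 4, p(q(7)) = p(3) = 3.
Hence p ∘ q = [7 6 2 5 1 4 3].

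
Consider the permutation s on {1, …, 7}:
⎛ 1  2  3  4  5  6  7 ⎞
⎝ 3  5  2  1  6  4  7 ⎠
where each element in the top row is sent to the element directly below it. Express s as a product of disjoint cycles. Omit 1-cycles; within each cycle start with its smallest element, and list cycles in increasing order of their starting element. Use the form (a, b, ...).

(1, 3, 2, 5, 6, 4)

From 1: 1 → 3 → 2 → 5 → 6 → 4 → 1, closing the cycle (1, 3, 2, 5, 6, 4).
Continuing from each remaining unvisited element yields (1, 3, 2, 5, 6, 4).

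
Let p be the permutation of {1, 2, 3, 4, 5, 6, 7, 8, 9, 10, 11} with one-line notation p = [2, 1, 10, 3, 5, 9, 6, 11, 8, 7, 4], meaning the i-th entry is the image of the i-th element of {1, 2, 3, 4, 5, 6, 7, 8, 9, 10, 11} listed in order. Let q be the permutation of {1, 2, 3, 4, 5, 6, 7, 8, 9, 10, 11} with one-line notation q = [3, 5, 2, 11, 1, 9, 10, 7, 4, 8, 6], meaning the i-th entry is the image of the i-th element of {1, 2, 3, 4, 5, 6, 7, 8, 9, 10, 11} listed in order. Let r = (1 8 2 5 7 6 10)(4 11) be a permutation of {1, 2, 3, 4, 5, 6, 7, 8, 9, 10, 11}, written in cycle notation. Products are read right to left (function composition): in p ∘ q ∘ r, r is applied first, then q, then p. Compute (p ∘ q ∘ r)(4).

Chase 4: r(4) = 11; q(11) = 6; p(6) = 9. Hence (p ∘ q ∘ r)(4) = 9.

9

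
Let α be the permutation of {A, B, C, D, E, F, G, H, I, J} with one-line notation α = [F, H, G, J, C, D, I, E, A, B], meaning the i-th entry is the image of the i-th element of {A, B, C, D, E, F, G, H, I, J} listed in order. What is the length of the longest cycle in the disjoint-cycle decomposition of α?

10

Decomposing into disjoint cycles gives (A F D J B H E C G I); the longest has length 10.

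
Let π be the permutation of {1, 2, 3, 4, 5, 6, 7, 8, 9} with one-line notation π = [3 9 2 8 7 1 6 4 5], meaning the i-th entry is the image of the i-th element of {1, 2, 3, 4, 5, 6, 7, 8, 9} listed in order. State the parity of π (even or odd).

In disjoint-cycle form the cycle lengths are 7, 2.
A cycle is odd iff its length is even; π has 1 even-length cycle, so sgn(π) = (−1)^1 and π is odd.

odd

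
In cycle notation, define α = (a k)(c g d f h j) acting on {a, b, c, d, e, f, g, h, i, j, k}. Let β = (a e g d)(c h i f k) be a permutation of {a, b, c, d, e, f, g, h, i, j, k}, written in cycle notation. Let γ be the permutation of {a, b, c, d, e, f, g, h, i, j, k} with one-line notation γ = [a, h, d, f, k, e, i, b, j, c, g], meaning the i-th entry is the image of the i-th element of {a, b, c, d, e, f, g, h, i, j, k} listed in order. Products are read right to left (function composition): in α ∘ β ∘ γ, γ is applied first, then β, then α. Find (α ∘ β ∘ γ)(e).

Apply the permutations in order: γ(e) = k, then β(k) = c, then α(c) = g. So (α ∘ β ∘ γ)(e) = g.

g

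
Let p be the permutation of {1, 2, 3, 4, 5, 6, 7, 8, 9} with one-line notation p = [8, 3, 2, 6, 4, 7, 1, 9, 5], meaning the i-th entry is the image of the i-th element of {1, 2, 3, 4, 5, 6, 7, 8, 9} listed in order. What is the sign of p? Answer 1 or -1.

-1

In disjoint-cycle form the cycle lengths are 7, 2.
A cycle is odd iff its length is even; p has 1 even-length cycle, so sgn(p) = (−1)^1 and p is odd.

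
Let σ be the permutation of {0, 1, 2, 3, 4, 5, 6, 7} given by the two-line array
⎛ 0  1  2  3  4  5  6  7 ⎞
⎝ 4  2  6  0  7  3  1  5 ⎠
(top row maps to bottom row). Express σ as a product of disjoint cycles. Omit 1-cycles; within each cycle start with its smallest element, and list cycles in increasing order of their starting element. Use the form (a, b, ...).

(0, 4, 7, 5, 3)(1, 2, 6)

Iterating σ from 0 gives 0 → 4 → 7 → 5 → 3 → 0; that is the 5-cycle (0, 4, 7, 5, 3).
Continuing from each remaining unvisited element yields (0, 4, 7, 5, 3)(1, 2, 6).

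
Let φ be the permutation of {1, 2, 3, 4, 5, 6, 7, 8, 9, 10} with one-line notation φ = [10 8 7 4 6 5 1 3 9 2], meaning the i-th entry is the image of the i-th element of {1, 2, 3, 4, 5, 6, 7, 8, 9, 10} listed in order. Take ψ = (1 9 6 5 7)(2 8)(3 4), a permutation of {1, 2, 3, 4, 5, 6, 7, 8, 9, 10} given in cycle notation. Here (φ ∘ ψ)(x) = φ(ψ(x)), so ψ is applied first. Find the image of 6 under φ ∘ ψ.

6

First apply ψ: ψ(6) = 5, then φ(5) = 6. Thus (φ ∘ ψ)(6) = 6.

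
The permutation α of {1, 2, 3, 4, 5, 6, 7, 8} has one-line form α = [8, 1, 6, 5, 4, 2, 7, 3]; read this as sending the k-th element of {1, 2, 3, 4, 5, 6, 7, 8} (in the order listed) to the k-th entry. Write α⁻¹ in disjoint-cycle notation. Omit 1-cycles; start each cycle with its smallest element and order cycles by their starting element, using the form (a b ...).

(1 2 6 3 8)(4 5)

First write α in disjoint cycles: (1 8 3 6 2)(4 5).
The inverse reverses every cycle; in canonical form, α⁻¹ = (1 2 6 3 8)(4 5).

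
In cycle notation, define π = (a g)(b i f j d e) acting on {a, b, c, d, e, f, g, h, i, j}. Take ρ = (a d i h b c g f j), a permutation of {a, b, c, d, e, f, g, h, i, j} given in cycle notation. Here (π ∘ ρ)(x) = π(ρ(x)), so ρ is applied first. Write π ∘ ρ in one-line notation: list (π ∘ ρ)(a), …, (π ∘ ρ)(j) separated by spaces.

(π ∘ ρ)(x) = π(ρ(x)). Computing each image: π(ρ(a)) = π(d) = e, π(ρ(b)) = π(c) = c, π(ρ(c)) = π(g) = a, π(ρ(d)) = π(i) = f, π(ρ(e)) = π(e) = b, π(ρ(f)) = π(j) = d, π(ρ(g)) = π(f) = j, π(ρ(h)) = π(b) = i, π(ρ(i)) = π(h) = h, π(ρ(j)) = π(a) = g.
Hence π ∘ ρ = [e c a f b d j i h g].

e c a f b d j i h g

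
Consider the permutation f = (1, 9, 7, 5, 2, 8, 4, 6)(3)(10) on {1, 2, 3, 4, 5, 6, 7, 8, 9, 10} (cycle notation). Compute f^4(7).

4

7 lies in the 8-cycle (1, 9, 7, 5, 2, 8, 4, 6).
Advancing 4 steps from 7: 7 → 5 → 2 → 8 → 4.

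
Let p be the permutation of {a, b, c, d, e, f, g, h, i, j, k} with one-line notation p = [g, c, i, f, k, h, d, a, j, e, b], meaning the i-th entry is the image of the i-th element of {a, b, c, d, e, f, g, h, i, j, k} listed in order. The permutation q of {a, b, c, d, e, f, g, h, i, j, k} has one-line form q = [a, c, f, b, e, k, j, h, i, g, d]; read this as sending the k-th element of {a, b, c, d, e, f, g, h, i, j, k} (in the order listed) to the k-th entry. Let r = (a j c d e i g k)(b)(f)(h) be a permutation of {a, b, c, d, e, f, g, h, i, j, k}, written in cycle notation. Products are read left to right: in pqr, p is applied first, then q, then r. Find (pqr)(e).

Apply the permutations in order: p(e) = k, then q(k) = d, then r(d) = e. So (pqr)(e) = e.

e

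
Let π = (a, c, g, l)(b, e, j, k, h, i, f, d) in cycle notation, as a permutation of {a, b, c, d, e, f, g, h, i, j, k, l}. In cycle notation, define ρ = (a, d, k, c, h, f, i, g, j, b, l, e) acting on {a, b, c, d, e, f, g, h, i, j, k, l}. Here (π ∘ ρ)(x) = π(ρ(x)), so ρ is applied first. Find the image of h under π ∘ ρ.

(π ∘ ρ)(h) = π(ρ(h)). ρ(h) = f, then π(f) = d. So (π ∘ ρ)(h) = d.

d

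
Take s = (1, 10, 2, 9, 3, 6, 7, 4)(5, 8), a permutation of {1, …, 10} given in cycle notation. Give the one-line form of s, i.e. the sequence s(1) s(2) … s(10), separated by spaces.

Each element maps to the next entry in its cycle (wrapping to the front): 1→10, 2→9, 3→6, 4→1, 5→8, 6→7, 7→4, 8→5, 9→3, 10→2.
So the one-line form is 10 9 6 1 8 7 4 5 3 2.

10 9 6 1 8 7 4 5 3 2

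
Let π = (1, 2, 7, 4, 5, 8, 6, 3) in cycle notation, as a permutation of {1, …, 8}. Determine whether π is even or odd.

The cycle lengths are 8.
A cycle of length ℓ contributes ℓ−1 transpositions, so π is a product of 7 transpositions — odd.

odd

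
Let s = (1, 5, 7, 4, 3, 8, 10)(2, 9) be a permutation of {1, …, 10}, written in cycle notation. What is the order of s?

14

The cycle type of s is (7, 2, 1).
The order is lcm(7, 2) = 14.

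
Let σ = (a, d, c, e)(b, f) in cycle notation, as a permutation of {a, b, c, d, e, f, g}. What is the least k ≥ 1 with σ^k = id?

4

The disjoint cycles have lengths 4, 2, 1.
Since disjoint cycles commute, ord(σ) = lcm(4, 2) = 4.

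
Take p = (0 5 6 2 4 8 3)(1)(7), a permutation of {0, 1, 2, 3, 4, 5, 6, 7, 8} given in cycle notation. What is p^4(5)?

8

5 lies in the 7-cycle (0 5 6 2 4 8 3).
Advancing 4 steps from 5: 5 → 6 → 2 → 4 → 8.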